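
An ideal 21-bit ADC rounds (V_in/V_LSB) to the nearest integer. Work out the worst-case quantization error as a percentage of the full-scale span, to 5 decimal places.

0.00002 %

Rounding → worst-case error = ½ LSB = V_FS/2^22, so 100/4194304 = 2.38419e-05 % of full scale.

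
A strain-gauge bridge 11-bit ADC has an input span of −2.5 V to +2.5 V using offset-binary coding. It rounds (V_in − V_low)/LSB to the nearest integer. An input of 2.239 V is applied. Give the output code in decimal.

code 1941

Full-scale span = 5 V; LSB = 5/2^11 = 2.441 mV.
(2.239 − (−2.5)) / 0.00244141 = 1941.094 LSBs.
So the output code is 1941.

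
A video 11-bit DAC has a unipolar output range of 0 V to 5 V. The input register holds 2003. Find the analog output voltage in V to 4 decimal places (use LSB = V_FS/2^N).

LSB = 5 V / 2^11 = 2.441 mV.
V_out = 0 + 2003 × 0.00244141 V = 4.89014 V.

4.8901 V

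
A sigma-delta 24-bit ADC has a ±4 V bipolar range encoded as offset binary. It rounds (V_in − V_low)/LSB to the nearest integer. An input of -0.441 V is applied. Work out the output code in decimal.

LSB = 8 V / 16777216 = 0.48 µV.
(-0.441 − (−4)) / 4.76837e-07 = 7463763.968 LSBs.
round(7463763.968) = 7463764.

code 7463764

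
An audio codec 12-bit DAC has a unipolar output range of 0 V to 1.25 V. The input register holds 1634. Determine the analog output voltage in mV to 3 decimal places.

498.657 mV

LSB = 1.25 V / 2^12 = 305.18 µV.
V_out = 0 + 1634 × 0.000305176 V = 0.498657 V.
= 498.657 mV.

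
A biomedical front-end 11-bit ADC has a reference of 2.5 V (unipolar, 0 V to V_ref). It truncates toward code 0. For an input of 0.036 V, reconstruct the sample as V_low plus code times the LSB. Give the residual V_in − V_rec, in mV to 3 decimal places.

Step size: 2.5 V ÷ 2^11 = 1.221 mV.
Scaled input = 29.4912 LSBs, so code = 29.
V_rec = 0 + 29·0.0012207 = 0.035400391 V.
V_in − V_rec = 0.000599609 V = 0.600 mV.

0.600 mV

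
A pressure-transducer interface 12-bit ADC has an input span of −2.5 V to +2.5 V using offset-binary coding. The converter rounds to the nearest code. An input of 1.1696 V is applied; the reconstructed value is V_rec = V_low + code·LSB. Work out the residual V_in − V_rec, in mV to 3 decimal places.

0.166 mV

Step size: 5 V ÷ 2^12 = 1.221 mV.
Scaled input = 3006.1363 LSBs, so code = 3006.
Reconstructed: 1.1694336 V.
Error = 1.1696 − 1.1694336 = 0.000166406 V = 0.166 mV.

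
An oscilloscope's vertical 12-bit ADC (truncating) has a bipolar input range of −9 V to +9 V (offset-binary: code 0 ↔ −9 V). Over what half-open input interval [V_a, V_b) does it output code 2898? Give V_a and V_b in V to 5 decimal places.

LSB = 18/2^12 = 4.395 mV.
V_a = V_low + 2898·LSB = 3.73535 V; V_b = V_low + 2899·LSB = 3.73975 V.

[3.73535 V, 3.73975 V)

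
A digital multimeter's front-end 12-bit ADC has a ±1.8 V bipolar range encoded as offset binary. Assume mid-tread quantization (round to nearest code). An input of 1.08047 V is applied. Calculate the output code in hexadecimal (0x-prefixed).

LSB = 3.6 V / 4096 = 0.879 mV.
(V_in − V_low)/LSB = (1.08047 − (−1.8)) / 0.000878906 = 3277.335.
round(3277.335) = 3277.
In hexadecimal (0x-prefixed): 0xCCD.

code 0xCCD (decimal 3277)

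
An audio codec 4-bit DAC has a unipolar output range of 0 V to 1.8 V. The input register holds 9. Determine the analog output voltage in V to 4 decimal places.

1.0125 V

LSB = 1.8 V / 2^4 = 112.500 mV.
V_out = 0 + 9 × 0.1125 V = 1.0125 V.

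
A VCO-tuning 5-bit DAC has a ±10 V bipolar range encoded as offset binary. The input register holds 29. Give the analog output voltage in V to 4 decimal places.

8.1250 V

LSB = 20 V / 2^5 = 0.6250 V.
V_out = (−10) + 29 × 0.625 V = 8.125 V.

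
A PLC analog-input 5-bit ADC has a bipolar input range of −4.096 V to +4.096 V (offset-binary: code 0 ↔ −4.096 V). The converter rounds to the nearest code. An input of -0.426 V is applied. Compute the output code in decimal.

LSB = 8.192 V / 32 = 256.000 mV.
(V_in − V_low)/LSB = (-0.426 − (−4.096)) / 0.256 = 14.336.
So the output code is 14.

code 14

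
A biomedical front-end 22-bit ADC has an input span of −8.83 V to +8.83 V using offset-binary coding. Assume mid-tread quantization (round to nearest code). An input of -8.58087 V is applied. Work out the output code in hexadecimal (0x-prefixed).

code 0xE721 (decimal 59169)

LSB = 17.66 V / 4194304 = 4.21 µV.
(-8.58087 − (−8.83)) / 4.21047e-06 = 59169.137 LSBs.
round(59169.137) = 59169.
In hexadecimal (0x-prefixed): 0xE721.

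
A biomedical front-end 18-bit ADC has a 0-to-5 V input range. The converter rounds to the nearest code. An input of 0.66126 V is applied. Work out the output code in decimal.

With 262144 levels over 5 V, one step is 19.07 µV.
(V_in − V_low)/LSB = (0.66126 − 0) / 1.90735e-05 = 34669.068.
round(34669.068) = 34669.

code 34669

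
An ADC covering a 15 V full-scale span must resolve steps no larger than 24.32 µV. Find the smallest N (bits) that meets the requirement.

Number of steps required ≥ 15 V / 24.32 µV = 616776.32.
Need 2^N ≥ 616776.32; 2^19 = 524288, 2^20 = 1048576.
Minimum N = 20.

20 bits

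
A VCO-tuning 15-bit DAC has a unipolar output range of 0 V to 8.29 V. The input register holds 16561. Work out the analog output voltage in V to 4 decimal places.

4.1898 V

LSB = 8.29 V / 2^15 = 252.99 µV.
V_out = 0 + 16561 × 0.000252991 V = 4.18978 V.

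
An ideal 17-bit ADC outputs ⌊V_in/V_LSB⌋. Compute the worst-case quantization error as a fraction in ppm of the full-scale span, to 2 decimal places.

7.63 ppm

Truncating → worst-case error = 1 LSB = V_FS/2^17, so 1e+06/131072 = 7.62939 ppm of full scale.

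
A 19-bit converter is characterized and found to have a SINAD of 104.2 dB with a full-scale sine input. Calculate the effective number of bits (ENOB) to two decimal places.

ENOB = (SINAD − 1.76) / 6.02 = (104.2 − 1.76)/6.02 = 17.017.

17.02 bits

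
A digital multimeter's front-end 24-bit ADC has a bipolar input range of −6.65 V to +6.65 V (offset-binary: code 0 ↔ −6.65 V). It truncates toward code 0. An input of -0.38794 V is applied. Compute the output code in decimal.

code 7899243

LSB = 13.3 V / 16777216 = 0.79 µV.
(-0.38794 − (−6.65)) / 7.92742e-07 = 7899243.100 LSBs.
So the output code is 7899243.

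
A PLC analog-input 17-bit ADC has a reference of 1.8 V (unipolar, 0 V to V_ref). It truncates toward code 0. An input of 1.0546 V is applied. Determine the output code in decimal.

code 76793

LSB = 1.8 V / 131072 = 13.73 µV.
(V_in − V_low)/LSB = (1.0546 − 0) / 1.37329e-05 = 76793.628.
Floor → code 76793.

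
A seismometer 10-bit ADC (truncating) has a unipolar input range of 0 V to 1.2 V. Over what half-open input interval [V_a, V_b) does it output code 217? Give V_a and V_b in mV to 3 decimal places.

LSB = 1.2/2^10 = 1.172 mV.
V_a = V_low + 217·LSB = 0.254297 V; V_b = V_low + 218·LSB = 0.255469 V.

[254.297 mV, 255.469 mV)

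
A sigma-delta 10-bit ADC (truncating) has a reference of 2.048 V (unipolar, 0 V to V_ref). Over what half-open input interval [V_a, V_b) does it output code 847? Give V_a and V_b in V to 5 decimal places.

[1.69400 V, 1.69600 V)

LSB = 2.048/2^10 = 2.000 mV.
V_a = V_low + 847·LSB = 1.694 V; V_b = V_low + 848·LSB = 1.696 V.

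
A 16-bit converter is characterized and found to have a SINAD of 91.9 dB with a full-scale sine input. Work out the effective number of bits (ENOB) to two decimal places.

14.97 bits

ENOB = (SINAD − 1.76) / 6.02 = (91.9 − 1.76)/6.02 = 14.973.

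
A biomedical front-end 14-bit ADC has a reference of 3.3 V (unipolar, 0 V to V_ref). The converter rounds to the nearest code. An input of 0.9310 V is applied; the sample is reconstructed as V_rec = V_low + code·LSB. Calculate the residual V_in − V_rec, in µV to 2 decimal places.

55.18 µV

LSB = 3.3/2^14 = 201.42 µV.
(0.9310 − 0)/0.000201416 = 4622.2739; round gives code 4622.
V_rec = 0 + 4622·0.000201416 = 0.93094482 V.
Error = 0.9310 − 0.93094482 = 5.51758e-05 V = 55.18 µV.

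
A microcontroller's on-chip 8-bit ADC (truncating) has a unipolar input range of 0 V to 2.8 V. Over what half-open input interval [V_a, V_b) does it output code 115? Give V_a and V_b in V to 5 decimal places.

LSB = 2.8/2^8 = 10.938 mV.
V_a = V_low + 115·LSB = 1.25781 V; V_b = V_low + 116·LSB = 1.26875 V.

[1.25781 V, 1.26875 V)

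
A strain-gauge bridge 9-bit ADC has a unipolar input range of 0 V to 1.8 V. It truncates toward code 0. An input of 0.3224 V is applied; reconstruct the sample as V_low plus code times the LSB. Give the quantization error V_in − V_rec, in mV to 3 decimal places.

2.478 mV

One LSB is 1.8 V / 512 = 3.516 mV.
(V_in − V_low)/LSB = (0.3224 − 0)/0.00351563 = 91.7049 → code 91 (floor).
Code 91 maps back to 0 + 91×0.00351563 V = 0.31992188 V.
Error = 0.3224 − 0.31992188 = 0.00247812 V = 2.478 mV.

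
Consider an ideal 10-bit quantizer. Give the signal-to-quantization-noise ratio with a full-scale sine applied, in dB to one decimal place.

SNR ≈ 6.02·N + 1.76 dB = 6.02·10 + 1.76 = 61.96 dB.

62.0 dB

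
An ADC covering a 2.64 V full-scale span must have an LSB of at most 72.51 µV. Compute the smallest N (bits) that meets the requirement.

16 bits

Number of steps required ≥ 2.64 V / 72.51 µV = 36408.77.
Need 2^N ≥ 36408.77; 2^15 = 32768, 2^16 = 65536.
Minimum N = 16.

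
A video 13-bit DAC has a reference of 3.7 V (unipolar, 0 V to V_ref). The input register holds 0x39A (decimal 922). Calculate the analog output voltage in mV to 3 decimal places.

LSB = 3.7 V / 2^13 = 451.66 µV.
Code 0x39A = 922 decimal.
V_out = 0 + 922 × 0.00045166 V = 0.416431 V.
= 416.431 mV.

416.431 mV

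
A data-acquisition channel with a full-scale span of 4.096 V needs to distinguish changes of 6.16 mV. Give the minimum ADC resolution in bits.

10 bits

Number of steps required ≥ 4.096 V / 6.16 mV = 664.94.
Need 2^N ≥ 664.94; 2^9 = 512, 2^10 = 1024.
Minimum N = 10.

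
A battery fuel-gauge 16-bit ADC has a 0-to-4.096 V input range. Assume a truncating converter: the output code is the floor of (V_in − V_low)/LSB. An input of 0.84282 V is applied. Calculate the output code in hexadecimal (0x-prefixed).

code 0x34AD (decimal 13485)

Full-scale span = 4.096 V; LSB = 4.096/2^16 = 62.50 µV.
(0.84282 − 0) / 6.25e-05 = 13485.120 LSBs.
So the output code is 13485.
In hexadecimal (0x-prefixed): 0x34AD.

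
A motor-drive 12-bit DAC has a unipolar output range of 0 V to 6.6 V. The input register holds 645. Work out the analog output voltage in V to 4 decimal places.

LSB = 6.6 V / 2^12 = 1.611 mV.
V_out = 0 + 645 × 0.00161133 V = 1.03931 V.

1.0393 V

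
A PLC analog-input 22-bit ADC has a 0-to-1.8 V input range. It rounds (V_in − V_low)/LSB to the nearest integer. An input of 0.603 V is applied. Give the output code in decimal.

code 1405092

LSB = 1.8 V / 4194304 = 0.43 µV.
(V_in − V_low)/LSB = (0.603 − 0) / 4.29153e-07 = 1405091.840.
round(1405091.840) = 1405092.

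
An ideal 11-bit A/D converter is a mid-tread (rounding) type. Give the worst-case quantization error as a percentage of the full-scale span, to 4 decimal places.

Rounding → worst-case error = ½ LSB = V_FS/2^12, so 100/4096 = 0.0244141 % of full scale.

0.0244 %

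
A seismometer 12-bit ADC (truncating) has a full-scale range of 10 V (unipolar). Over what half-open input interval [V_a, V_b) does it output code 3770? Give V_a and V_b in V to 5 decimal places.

LSB = 10/2^12 = 2.441 mV.
V_a = V_low + 3770·LSB = 9.2041 V; V_b = V_low + 3771·LSB = 9.20654 V.

[9.20410 V, 9.20654 V)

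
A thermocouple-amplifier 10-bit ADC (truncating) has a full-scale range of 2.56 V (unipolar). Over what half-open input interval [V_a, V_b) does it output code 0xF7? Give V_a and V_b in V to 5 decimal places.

LSB = 2.56/2^10 = 2.500 mV.
Code 0xF7 = 247 decimal.
V_a = V_low + 247·LSB = 0.6175 V; V_b = V_low + 248·LSB = 0.62 V.

[0.61750 V, 0.62000 V)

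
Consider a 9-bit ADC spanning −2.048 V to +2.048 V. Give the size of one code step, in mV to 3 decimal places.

8.000 mV

Full-scale span = 4.096 V.
LSB = 4.096 / 2^9 = 4.096 / 512 = 0.008 V = 8.000 mV.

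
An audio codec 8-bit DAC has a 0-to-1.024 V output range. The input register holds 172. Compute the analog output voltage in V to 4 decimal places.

0.6880 V

LSB = 1.024 V / 2^8 = 4.000 mV.
V_out = 0 + 172 × 0.004 V = 0.688 V.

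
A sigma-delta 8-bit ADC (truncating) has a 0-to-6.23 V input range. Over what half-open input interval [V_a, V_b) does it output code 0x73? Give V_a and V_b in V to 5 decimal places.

[2.79863 V, 2.82297 V)

LSB = 6.23/2^8 = 24.336 mV.
Code 0x73 = 115 decimal.
V_a = V_low + 115·LSB = 2.79863 V; V_b = V_low + 116·LSB = 2.82297 V.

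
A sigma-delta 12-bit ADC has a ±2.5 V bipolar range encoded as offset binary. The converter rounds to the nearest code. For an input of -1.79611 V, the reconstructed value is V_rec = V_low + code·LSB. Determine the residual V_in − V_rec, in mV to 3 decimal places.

LSB = 5/2^12 = 1.221 mV.
Scaled input = 576.6267 LSBs, so code = 577.
V_rec = (−2.5) + 577·0.0012207 = -1.7956543 V.
Error = -1.79611 − (−1.7956543) = -0.000455703 V = -0.456 mV.

-0.456 mV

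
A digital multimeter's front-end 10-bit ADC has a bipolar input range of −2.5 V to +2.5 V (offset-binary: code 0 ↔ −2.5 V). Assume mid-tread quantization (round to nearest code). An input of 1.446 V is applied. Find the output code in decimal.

With 1024 levels over 5 V, one step is 4.883 mV.
Input sits at 808.141 steps above V_low.
So the output code is 808.

code 808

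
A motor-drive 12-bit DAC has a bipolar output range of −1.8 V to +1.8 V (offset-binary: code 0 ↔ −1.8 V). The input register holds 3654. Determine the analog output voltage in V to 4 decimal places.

1.4115 V

LSB = 3.6 V / 2^12 = 0.879 mV.
V_out = (−1.8) + 3654 × 0.000878906 V = 1.41152 V.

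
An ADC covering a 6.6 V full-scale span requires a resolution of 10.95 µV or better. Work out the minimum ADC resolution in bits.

20 bits

Number of steps required ≥ 6.6 V / 10.95 µV = 602739.73.
Need 2^N ≥ 602739.73; 2^19 = 524288, 2^20 = 1048576.
Minimum N = 20.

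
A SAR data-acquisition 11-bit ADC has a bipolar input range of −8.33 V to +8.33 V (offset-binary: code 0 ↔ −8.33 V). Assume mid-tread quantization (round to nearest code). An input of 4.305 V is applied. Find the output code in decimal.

LSB = 16.66 V / 2048 = 8.135 mV.
(4.305 − (−8.33)) / 0.00813477 = 1553.210 LSBs.
So the output code is 1553.

code 1553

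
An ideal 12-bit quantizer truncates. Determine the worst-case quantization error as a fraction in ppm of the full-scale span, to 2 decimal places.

244.14 ppm

Truncating → worst-case error = 1 LSB = V_FS/2^12, so 1e+06/4096 = 244.141 ppm of full scale.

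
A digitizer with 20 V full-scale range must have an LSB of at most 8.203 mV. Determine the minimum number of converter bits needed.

Number of steps required ≥ 20 V / 8.203 mV = 2438.13.
Need 2^N ≥ 2438.13; 2^11 = 2048, 2^12 = 4096.
Minimum N = 12.

12 bits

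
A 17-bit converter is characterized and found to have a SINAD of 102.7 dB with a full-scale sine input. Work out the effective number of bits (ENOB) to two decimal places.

16.77 bits

ENOB = (SINAD − 1.76) / 6.02 = (102.7 − 1.76)/6.02 = 16.767.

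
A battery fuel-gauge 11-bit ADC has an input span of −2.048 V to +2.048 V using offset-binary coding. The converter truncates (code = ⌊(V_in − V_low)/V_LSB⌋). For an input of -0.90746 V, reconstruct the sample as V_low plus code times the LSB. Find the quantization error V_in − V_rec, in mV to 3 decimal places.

Step size: 4.096 V ÷ 2^11 = 2.000 mV.
Scaled input = 570.2700 LSBs, so code = 570.
V_rec = (−2.048) + 570·0.002 = -0.908 V.
Error = -0.90746 − (−0.908) = 0.00054 V = 0.540 mV.

0.540 mV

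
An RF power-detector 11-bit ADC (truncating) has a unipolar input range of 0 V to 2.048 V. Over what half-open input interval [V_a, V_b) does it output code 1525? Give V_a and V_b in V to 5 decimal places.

[1.52500 V, 1.52600 V)

LSB = 2.048/2^11 = 1.000 mV.
V_a = V_low + 1525·LSB = 1.525 V; V_b = V_low + 1526·LSB = 1.526 V.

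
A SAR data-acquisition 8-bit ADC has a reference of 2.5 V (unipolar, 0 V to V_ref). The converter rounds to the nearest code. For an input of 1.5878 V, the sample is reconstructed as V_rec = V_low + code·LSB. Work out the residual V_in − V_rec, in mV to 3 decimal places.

-3.997 mV

LSB = 2.5/2^8 = 9.766 mV.
(V_in − V_low)/LSB = (1.5878 − 0)/0.00976562 = 162.5907 → code 163 (round).
Reconstructed: 1.5917969 V.
V_in − V_rec = -0.00399688 V = -3.997 mV.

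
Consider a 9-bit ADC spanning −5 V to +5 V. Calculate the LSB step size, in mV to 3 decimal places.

19.531 mV

Full-scale span = 10 V.
LSB = 10 / 2^9 = 10 / 512 = 0.0195312 V = 19.531 mV.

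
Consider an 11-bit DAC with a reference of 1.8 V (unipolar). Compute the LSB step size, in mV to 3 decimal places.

Full-scale span = 1.8 V.
LSB = 1.8 / 2^11 = 1.8 / 2048 = 0.000878906 V = 0.879 mV.

0.879 mV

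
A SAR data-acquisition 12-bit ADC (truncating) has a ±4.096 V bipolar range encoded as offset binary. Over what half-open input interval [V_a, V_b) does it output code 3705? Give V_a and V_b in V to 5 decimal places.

[3.31400 V, 3.31600 V)

LSB = 8.192/2^12 = 2.000 mV.
V_a = V_low + 3705·LSB = 3.314 V; V_b = V_low + 3706·LSB = 3.316 V.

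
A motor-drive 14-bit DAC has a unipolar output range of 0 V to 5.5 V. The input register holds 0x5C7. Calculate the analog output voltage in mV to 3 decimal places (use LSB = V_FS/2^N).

496.490 mV

LSB = 5.5 V / 2^14 = 335.69 µV.
Code 0x5C7 = 1479 decimal.
V_out = 0 + 1479 × 0.000335693 V = 0.49649 V.
= 496.490 mV.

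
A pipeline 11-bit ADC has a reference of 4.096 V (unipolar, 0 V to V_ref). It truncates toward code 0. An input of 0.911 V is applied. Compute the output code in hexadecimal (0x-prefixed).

Full-scale span = 4.096 V; LSB = 4.096/2^11 = 2.000 mV.
Input sits at 455.500 steps above V_low.
⌊·⌋(455.500) = 455.
In hexadecimal (0x-prefixed): 0x1C7.

code 0x1C7 (decimal 455)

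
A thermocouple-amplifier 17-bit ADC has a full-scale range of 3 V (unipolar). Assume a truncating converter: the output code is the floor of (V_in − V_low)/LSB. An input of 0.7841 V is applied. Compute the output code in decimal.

code 34257

Full-scale span = 3 V; LSB = 3/2^17 = 22.89 µV.
Input sits at 34257.852 steps above V_low.
⌊·⌋(34257.852) = 34257.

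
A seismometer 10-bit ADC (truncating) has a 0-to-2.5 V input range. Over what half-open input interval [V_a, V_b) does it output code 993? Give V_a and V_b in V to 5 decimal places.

[2.42432 V, 2.42676 V)

LSB = 2.5/2^10 = 2.441 mV.
V_a = V_low + 993·LSB = 2.42432 V; V_b = V_low + 994·LSB = 2.42676 V.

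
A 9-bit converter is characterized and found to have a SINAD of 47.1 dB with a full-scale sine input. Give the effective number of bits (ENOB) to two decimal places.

ENOB = (SINAD − 1.76) / 6.02 = (47.1 − 1.76)/6.02 = 7.532.

7.53 bits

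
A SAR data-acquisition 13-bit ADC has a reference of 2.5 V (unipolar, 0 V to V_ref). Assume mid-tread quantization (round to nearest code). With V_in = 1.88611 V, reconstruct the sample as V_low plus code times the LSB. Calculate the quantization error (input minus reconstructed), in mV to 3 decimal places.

0.124 mV

LSB = 2.5/2^13 = 305.18 µV.
(1.88611 − 0)/0.000305176 = 6180.4052; round gives code 6180.
Reconstructed: 1.8859863 V.
Difference: 0.000123672 V → 0.124 mV.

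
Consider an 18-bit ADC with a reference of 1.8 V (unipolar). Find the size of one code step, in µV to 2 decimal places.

6.87 µV

Full-scale span = 1.8 V.
LSB = 1.8 / 2^18 = 1.8 / 262144 = 6.86646e-06 V = 6.87 µV.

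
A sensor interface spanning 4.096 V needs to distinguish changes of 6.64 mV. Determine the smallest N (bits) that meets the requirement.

Number of steps required ≥ 4.096 V / 6.64 mV = 616.87.
Need 2^N ≥ 616.87; 2^9 = 512, 2^10 = 1024.
Minimum N = 10.

10 bits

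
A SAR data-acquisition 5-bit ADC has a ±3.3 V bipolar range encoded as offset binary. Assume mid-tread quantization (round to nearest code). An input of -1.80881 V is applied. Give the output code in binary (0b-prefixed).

With 32 levels over 6.6 V, one step is 206.250 mV.
(-1.80881 − (−3.3)) / 0.20625 = 7.230 LSBs.
So the output code is 7.
In binary (0b-prefixed): 0b111.

code 0b111 (decimal 7)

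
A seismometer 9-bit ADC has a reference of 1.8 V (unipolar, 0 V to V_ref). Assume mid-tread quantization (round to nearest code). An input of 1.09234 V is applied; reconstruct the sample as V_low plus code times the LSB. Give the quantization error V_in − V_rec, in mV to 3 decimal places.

Step size: 1.8 V ÷ 2^9 = 3.516 mV.
(1.09234 − 0)/0.00351563 = 310.7100; round gives code 311.
Code 311 maps back to 0 + 311×0.00351563 V = 1.0933594 V.
V_in − V_rec = -0.00101938 V = -1.019 mV.

-1.019 mV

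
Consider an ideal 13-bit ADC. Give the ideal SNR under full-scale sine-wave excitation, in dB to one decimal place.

80.0 dB

SNR ≈ 6.02·N + 1.76 dB = 6.02·13 + 1.76 = 80.02 dB.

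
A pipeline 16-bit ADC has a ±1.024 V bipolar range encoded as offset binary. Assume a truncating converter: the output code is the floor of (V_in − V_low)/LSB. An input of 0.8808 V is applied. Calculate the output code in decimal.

code 60953

Full-scale span = 2.048 V; LSB = 2.048/2^16 = 31.25 µV.
(0.8808 − (−1.024)) / 3.125e-05 = 60953.600 LSBs.
⌊·⌋(60953.600) = 60953.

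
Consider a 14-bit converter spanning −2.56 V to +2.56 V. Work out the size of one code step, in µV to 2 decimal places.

312.50 µV

Full-scale span = 5.12 V.
LSB = 5.12 / 2^14 = 5.12 / 16384 = 0.0003125 V = 312.50 µV.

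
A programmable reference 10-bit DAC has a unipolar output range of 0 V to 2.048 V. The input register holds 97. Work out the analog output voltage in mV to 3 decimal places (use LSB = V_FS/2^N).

LSB = 2.048 V / 2^10 = 2.000 mV.
V_out = 0 + 97 × 0.002 V = 0.194 V.
= 194.000 mV.

194.000 mV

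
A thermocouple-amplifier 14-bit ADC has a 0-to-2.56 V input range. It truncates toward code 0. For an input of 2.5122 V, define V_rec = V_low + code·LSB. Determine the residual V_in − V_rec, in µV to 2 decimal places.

12.50 µV

Step size: 2.56 V ÷ 2^14 = 156.25 µV.
Scaled input = 16078.0800 LSBs, so code = 16078.
V_rec = 0 + 16078·0.00015625 = 2.5121875 V.
V_in − V_rec = 1.25e-05 V = 12.50 µV.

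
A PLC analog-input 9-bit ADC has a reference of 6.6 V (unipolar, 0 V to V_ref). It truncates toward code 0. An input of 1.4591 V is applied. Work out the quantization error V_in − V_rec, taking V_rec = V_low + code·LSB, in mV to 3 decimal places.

LSB = 6.6/2^9 = 12.891 mV.
(1.4591 − 0)/0.0128906 = 113.1908; ⌊·⌋ gives code 113.
Code 113 maps back to 0 + 113×0.0128906 V = 1.4566406 V.
Error = 1.4591 − 1.4566406 = 0.00245938 V = 2.459 mV.

2.459 mV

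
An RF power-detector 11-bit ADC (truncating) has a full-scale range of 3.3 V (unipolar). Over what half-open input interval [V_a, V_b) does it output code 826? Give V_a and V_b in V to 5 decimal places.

LSB = 3.3/2^11 = 1.611 mV.
V_a = V_low + 826·LSB = 1.33096 V; V_b = V_low + 827·LSB = 1.33257 V.

[1.33096 V, 1.33257 V)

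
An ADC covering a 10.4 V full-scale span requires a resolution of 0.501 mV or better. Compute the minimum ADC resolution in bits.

Number of steps required ≥ 10.4 V / 0.501 mV = 20758.48.
Need 2^N ≥ 20758.48; 2^14 = 16384, 2^15 = 32768.
Minimum N = 15.

15 bits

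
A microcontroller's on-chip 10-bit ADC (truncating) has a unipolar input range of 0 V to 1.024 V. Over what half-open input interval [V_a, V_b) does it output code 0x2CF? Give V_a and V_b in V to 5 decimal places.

[0.71900 V, 0.72000 V)

LSB = 1.024/2^10 = 1.000 mV.
Code 0x2CF = 719 decimal.
V_a = V_low + 719·LSB = 0.719 V; V_b = V_low + 720·LSB = 0.72 V.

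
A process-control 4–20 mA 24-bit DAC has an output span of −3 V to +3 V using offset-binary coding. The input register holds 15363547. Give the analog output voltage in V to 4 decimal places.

2.4944 V

LSB = 6 V / 2^24 = 0.36 µV.
V_out = (−3) + 15363547 × 3.57628e-07 V = 2.49443 V.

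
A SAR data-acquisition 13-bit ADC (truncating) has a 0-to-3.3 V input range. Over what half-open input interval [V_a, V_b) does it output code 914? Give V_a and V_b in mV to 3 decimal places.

[368.188 mV, 368.591 mV)

LSB = 3.3/2^13 = 402.83 µV.
V_a = V_low + 914·LSB = 0.368188 V; V_b = V_low + 915·LSB = 0.368591 V.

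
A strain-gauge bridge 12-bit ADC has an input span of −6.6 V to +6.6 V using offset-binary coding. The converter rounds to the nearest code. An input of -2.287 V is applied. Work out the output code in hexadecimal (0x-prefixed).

Full-scale span = 13.2 V; LSB = 13.2/2^12 = 3.223 mV.
(-2.287 − (−6.6)) / 0.00322266 = 1338.337 LSBs.
Round → code 1338.
In hexadecimal (0x-prefixed): 0x53A.

code 0x53A (decimal 1338)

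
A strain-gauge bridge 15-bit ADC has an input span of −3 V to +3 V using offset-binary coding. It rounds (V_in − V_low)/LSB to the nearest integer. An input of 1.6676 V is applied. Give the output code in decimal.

code 25491

Full-scale span = 6 V; LSB = 6/2^15 = 183.11 µV.
(V_in − V_low)/LSB = (1.6676 − (−3)) / 0.000183105 = 25491.319.
round(25491.319) = 25491.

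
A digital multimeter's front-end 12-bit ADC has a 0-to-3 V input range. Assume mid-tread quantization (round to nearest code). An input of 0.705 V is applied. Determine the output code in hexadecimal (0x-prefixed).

code 0x3C3 (decimal 963)

LSB = 3 V / 4096 = 0.732 mV.
(0.705 − 0) / 0.000732422 = 962.560 LSBs.
Round → code 963.
In hexadecimal (0x-prefixed): 0x3C3.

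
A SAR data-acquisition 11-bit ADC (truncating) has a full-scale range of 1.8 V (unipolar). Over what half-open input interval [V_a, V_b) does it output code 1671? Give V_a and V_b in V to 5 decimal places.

LSB = 1.8/2^11 = 0.879 mV.
V_a = V_low + 1671·LSB = 1.46865 V; V_b = V_low + 1672·LSB = 1.46953 V.

[1.46865 V, 1.46953 V)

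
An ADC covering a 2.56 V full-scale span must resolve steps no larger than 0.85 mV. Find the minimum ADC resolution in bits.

12 bits

Number of steps required ≥ 2.56 V / 0.85 mV = 3011.76.
Need 2^N ≥ 3011.76; 2^11 = 2048, 2^12 = 4096.
Minimum N = 12.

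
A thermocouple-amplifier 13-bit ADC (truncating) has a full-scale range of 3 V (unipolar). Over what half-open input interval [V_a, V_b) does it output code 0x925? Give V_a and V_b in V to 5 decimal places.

[0.85730 V, 0.85767 V)

LSB = 3/2^13 = 366.21 µV.
Code 0x925 = 2341 decimal.
V_a = V_low + 2341·LSB = 0.8573 V; V_b = V_low + 2342·LSB = 0.857666 V.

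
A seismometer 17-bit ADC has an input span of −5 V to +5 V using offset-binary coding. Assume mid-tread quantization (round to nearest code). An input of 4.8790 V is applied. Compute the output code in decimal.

code 129486

With 131072 levels over 10 V, one step is 76.29 µV.
Input sits at 129486.029 steps above V_low.
Round → code 129486.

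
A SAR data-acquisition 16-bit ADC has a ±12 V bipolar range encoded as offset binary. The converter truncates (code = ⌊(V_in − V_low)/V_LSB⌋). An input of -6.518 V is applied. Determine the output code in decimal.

code 14969

With 65536 levels over 24 V, one step is 366.21 µV.
(V_in − V_low)/LSB = (-6.518 − (−12)) / 0.000366211 = 14969.515.
So the output code is 14969.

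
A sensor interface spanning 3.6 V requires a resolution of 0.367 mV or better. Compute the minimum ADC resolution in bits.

Number of steps required ≥ 3.6 V / 0.367 mV = 9809.26.
Need 2^N ≥ 9809.26; 2^13 = 8192, 2^14 = 16384.
Minimum N = 14.

14 bits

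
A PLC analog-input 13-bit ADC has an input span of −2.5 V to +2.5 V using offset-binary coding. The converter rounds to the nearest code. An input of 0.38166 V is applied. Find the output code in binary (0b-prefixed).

code 0b1001001110001 (decimal 4721)

Full-scale span = 5 V; LSB = 5/2^13 = 0.610 mV.
Input sits at 4721.312 steps above V_low.
So the output code is 4721.
In binary (0b-prefixed): 0b1001001110001.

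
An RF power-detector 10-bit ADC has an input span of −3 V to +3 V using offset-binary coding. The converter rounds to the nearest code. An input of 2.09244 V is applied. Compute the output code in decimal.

code 869

With 1024 levels over 6 V, one step is 5.859 mV.
(V_in − V_low)/LSB = (2.09244 − (−3)) / 0.00585938 = 869.110.
So the output code is 869.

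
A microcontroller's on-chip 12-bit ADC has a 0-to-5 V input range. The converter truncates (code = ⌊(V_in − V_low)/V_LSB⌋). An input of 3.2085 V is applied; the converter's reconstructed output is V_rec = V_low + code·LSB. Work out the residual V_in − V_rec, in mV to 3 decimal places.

0.492 mV

LSB = 5/2^12 = 1.221 mV.
(3.2085 − 0)/0.0012207 = 2628.4032; ⌊·⌋ gives code 2628.
V_rec = 0 + 2628·0.0012207 = 3.2080078 V.
Difference: 0.000492188 V → 0.492 mV.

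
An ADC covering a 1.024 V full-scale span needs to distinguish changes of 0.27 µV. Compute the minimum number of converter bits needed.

Number of steps required ≥ 1.024 V / 0.27 µV = 3792592.59.
Need 2^N ≥ 3792592.59; 2^21 = 2097152, 2^22 = 4194304.
Minimum N = 22.

22 bits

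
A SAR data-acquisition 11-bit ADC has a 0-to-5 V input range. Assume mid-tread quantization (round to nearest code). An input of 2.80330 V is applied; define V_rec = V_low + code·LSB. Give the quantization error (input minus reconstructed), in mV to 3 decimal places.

0.566 mV

Step size: 5 V ÷ 2^11 = 2.441 mV.
(V_in − V_low)/LSB = (2.80330 − 0)/0.00244141 = 1148.2317 → code 1148 (round).
Reconstructed: 2.8027344 V.
Difference: 0.000565625 V → 0.566 mV.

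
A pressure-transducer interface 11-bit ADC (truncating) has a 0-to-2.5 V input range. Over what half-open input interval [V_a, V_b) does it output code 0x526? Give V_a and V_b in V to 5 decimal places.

LSB = 2.5/2^11 = 1.221 mV.
Code 0x526 = 1318 decimal.
V_a = V_low + 1318·LSB = 1.60889 V; V_b = V_low + 1319·LSB = 1.61011 V.

[1.60889 V, 1.61011 V)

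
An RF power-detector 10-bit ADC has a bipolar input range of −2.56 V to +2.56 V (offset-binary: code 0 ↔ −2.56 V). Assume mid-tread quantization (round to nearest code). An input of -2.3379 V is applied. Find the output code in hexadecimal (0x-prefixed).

code 0x2C (decimal 44)

LSB = 5.12 V / 1024 = 5.000 mV.
(V_in − V_low)/LSB = (-2.3379 − (−2.56)) / 0.005 = 44.420.
round(44.420) = 44.
In hexadecimal (0x-prefixed): 0x2C.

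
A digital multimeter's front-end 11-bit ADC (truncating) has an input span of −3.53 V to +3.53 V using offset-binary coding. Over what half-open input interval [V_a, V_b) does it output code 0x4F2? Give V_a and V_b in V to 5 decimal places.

[0.83424 V, 0.83769 V)

LSB = 7.06/2^11 = 3.447 mV.
Code 0x4F2 = 1266 decimal.
V_a = V_low + 1266·LSB = 0.834238 V; V_b = V_low + 1267·LSB = 0.837686 V.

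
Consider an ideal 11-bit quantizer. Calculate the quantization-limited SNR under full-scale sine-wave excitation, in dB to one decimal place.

SNR ≈ 6.02·N + 1.76 dB = 6.02·11 + 1.76 = 67.98 dB.

68.0 dB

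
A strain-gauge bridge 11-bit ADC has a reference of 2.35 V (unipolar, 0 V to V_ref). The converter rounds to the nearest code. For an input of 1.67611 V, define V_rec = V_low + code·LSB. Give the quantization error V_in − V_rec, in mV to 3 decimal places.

-0.330 mV

One LSB is 2.35 V / 2048 = 1.147 mV.
(1.67611 − 0)/0.00114746 = 1460.7120; round gives code 1461.
V_rec = 0 + 1461·0.00114746 = 1.6764404 V.
V_in − V_rec = -0.00033043 V = -0.330 mV.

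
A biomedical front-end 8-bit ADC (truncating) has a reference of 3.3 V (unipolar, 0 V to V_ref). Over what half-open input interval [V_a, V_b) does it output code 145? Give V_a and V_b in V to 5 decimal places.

LSB = 3.3/2^8 = 12.891 mV.
V_a = V_low + 145·LSB = 1.86914 V; V_b = V_low + 146·LSB = 1.88203 V.

[1.86914 V, 1.88203 V)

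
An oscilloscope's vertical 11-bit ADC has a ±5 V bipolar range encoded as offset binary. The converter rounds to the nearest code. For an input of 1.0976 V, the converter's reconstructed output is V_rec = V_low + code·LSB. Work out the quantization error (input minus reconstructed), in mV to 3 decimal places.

One LSB is 10 V / 2048 = 4.883 mV.
(V_in − V_low)/LSB = (1.0976 − (−5))/0.00488281 = 1248.7885 → code 1249 (round).
Reconstructed: 1.0986328 V.
Error = 1.0976 − 1.0986328 = -0.00103281 V = -1.033 mV.

-1.033 mV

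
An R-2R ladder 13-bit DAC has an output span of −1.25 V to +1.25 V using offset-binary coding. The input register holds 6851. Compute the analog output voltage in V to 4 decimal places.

LSB = 2.5 V / 2^13 = 305.18 µV.
V_out = (−1.25) + 6851 × 0.000305176 V = 0.840759 V.

0.8408 V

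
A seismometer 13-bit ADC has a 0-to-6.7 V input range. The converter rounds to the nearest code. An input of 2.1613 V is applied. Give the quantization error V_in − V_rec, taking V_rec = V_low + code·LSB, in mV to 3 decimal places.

Step size: 6.7 V ÷ 2^13 = 0.818 mV.
Scaled input = 2642.5925 LSBs, so code = 2643.
V_rec = 0 + 2643·0.000817871 = 2.1616333 V.
V_in − V_rec = -0.000333301 V = -0.333 mV.

-0.333 mV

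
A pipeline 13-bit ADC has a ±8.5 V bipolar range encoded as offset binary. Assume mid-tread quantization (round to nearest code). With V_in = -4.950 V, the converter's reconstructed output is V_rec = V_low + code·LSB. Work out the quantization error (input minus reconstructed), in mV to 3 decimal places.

LSB = 17/2^13 = 2.075 mV.
(V_in − V_low)/LSB = (-4.950 − (−8.5))/0.0020752 = 1710.6824 → code 1711 (round).
Reconstructed: -4.9493408 V.
Difference: -0.00065918 V → -0.659 mV.

-0.659 mV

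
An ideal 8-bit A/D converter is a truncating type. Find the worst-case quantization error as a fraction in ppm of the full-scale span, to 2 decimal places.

3906.25 ppm

Truncating → worst-case error = 1 LSB = V_FS/2^8, so 1e+06/256 = 3906.25 ppm of full scale.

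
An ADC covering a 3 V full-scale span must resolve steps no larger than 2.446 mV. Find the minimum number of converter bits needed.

11 bits

Number of steps required ≥ 3 V / 2.446 mV = 1226.49.
Need 2^N ≥ 1226.49; 2^10 = 1024, 2^11 = 2048.
Minimum N = 11.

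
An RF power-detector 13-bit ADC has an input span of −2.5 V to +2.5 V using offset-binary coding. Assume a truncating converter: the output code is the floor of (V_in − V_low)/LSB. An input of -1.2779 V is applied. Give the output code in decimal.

code 2002

With 8192 levels over 5 V, one step is 0.610 mV.
(-1.2779 − (−2.5)) / 0.000610352 = 2002.289 LSBs.
Floor → code 2002.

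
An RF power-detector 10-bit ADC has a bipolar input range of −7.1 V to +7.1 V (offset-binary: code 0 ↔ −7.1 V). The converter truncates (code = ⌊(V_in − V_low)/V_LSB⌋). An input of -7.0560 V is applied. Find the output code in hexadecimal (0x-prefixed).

With 1024 levels over 14.2 V, one step is 13.867 mV.
Input sits at 3.173 steps above V_low.
⌊·⌋(3.173) = 3.
In hexadecimal (0x-prefixed): 0x3.

code 0x3 (decimal 3)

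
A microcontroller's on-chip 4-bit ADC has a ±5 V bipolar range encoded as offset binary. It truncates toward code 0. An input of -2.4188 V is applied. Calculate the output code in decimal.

With 16 levels over 10 V, one step is 0.6250 V.
Input sits at 4.130 steps above V_low.
Floor → code 4.

code 4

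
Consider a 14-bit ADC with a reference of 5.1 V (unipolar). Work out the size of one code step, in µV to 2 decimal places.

311.28 µV

Full-scale span = 5.1 V.
LSB = 5.1 / 2^14 = 5.1 / 16384 = 0.000311279 V = 311.28 µV.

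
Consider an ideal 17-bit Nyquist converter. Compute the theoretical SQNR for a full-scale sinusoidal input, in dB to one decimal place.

104.1 dB

SNR ≈ 6.02·N + 1.76 dB = 6.02·17 + 1.76 = 104.10 dB.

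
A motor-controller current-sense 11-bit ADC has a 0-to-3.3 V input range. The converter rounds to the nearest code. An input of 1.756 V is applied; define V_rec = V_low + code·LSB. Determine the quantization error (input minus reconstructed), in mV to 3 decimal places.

Step size: 3.3 V ÷ 2^11 = 1.611 mV.
(V_in − V_low)/LSB = (1.756 − 0)/0.00161133 = 1089.7842 → code 1090 (round).
Reconstructed: 1.7563477 V.
V_in − V_rec = -0.000347656 V = -0.348 mV.

-0.348 mV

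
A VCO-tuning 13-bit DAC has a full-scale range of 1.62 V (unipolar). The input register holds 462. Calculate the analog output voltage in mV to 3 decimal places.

LSB = 1.62 V / 2^13 = 197.75 µV.
V_out = 0 + 462 × 0.000197754 V = 0.0913623 V.
= 91.362 mV.

91.362 mV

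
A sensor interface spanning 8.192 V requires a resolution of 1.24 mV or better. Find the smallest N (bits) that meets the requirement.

13 bits

Number of steps required ≥ 8.192 V / 1.24 mV = 6606.45.
Need 2^N ≥ 6606.45; 2^12 = 4096, 2^13 = 8192.
Minimum N = 13.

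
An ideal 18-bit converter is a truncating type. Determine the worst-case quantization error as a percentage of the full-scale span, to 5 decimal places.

Truncating → worst-case error = 1 LSB = V_FS/2^18, so 100/262144 = 0.00038147 % of full scale.

0.00038 %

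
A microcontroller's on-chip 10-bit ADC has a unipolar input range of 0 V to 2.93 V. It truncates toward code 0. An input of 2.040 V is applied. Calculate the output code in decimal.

code 712

LSB = 2.93 V / 1024 = 2.861 mV.
Input sits at 712.956 steps above V_low.
Floor → code 712.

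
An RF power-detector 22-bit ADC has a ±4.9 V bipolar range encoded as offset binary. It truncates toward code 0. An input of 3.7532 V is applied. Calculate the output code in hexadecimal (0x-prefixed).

Full-scale span = 9.8 V; LSB = 9.8/2^22 = 2.34 µV.
(V_in − V_low)/LSB = (3.7532 − (−4.9)) / 2.3365e-06 = 3703484.834.
So the output code is 3703484.
In hexadecimal (0x-prefixed): 0x3882BC.

code 0x3882BC (decimal 3703484)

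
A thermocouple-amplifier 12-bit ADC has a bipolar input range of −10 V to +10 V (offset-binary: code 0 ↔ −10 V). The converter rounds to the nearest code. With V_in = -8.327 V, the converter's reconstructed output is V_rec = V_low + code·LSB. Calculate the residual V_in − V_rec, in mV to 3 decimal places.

One LSB is 20 V / 4096 = 4.883 mV.
Scaled input = 342.6304 LSBs, so code = 343.
Code 343 maps back to (−10) + 343×0.00488281 V = -8.3251953 V.
V_in − V_rec = -0.00180469 V = -1.805 mV.

-1.805 mV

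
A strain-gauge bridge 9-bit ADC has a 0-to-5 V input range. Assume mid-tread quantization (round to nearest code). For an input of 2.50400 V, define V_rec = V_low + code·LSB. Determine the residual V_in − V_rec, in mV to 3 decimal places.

LSB = 5/2^9 = 9.766 mV.
(V_in − V_low)/LSB = (2.50400 − 0)/0.00976562 = 256.4096 → code 256 (round).
Reconstructed: 2.5 V.
Error = 2.50400 − 2.5 = 0.004 V = 4.000 mV.

4.000 mV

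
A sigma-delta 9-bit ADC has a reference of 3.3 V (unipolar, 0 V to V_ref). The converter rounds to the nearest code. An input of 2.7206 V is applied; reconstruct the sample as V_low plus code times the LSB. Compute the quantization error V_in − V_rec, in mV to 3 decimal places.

0.678 mV

One LSB is 3.3 V / 512 = 6.445 mV.
Scaled input = 422.1052 LSBs, so code = 422.
Code 422 maps back to 0 + 422×0.00644531 V = 2.7199219 V.
V_in − V_rec = 0.000678125 V = 0.678 mV.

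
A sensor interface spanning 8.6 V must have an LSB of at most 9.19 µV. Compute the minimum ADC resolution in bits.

20 bits

Number of steps required ≥ 8.6 V / 9.19 µV = 935799.78.
Need 2^N ≥ 935799.78; 2^19 = 524288, 2^20 = 1048576.
Minimum N = 20.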